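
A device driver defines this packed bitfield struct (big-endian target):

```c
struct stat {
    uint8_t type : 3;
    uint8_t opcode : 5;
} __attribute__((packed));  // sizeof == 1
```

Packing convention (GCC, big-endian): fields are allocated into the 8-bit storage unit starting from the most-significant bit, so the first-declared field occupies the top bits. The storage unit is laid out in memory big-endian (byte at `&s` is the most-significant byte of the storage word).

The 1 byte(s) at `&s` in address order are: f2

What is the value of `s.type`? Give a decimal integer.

7

[0]=0xf2 (big-endian) → word 0xf2
type:3 @ bit 5 → (0xf2>>5)&0x7 = 0x7  ←
opcode:5 @ bit 0 → (0xf2>>0)&0x1f = 0x12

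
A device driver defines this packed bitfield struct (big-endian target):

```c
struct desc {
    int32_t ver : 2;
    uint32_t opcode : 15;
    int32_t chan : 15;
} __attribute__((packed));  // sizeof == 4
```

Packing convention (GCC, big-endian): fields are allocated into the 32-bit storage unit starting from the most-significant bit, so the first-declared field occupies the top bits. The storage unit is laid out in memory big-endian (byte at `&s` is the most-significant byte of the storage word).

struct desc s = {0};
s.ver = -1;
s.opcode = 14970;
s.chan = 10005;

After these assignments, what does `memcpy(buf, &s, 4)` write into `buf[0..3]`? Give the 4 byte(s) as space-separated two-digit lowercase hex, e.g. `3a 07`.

ver (2b) val=-1 bits=0x3 at bit 30: 0xc0000000
opcode (15b) val=14970 bits=0x3a7a at bit 15: 0xdd3d0000
chan (15b) val=10005 bits=0x2715 at bit 0: 0xdd3d2715
word = 0xdd3d2715 → big-endian bytes:
  [0]=0xdd  [1]=0x3d  [2]=0x27  [3]=0x15

dd 3d 27 15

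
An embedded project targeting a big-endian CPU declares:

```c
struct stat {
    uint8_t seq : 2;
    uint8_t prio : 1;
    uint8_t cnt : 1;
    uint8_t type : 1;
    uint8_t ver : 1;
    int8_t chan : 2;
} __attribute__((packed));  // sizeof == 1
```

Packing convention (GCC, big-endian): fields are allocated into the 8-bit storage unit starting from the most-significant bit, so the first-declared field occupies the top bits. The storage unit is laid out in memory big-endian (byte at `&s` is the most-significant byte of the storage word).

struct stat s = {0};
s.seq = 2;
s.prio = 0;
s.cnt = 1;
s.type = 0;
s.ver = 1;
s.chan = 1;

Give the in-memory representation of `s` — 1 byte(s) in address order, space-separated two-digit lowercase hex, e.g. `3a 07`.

95

seq (2b) val=2 bits=0x2 at bit 6: 0x80
prio (1b) val=0 bits=0x0 at bit 5: 0x80
cnt (1b) val=1 bits=0x1 at bit 4: 0x90
type (1b) val=0 bits=0x0 at bit 3: 0x90
ver (1b) val=1 bits=0x1 at bit 2: 0x94
chan (2b) val=1 bits=0x1 at bit 0: 0x95
word = 0x95 → big-endian bytes:
  [0]=0x95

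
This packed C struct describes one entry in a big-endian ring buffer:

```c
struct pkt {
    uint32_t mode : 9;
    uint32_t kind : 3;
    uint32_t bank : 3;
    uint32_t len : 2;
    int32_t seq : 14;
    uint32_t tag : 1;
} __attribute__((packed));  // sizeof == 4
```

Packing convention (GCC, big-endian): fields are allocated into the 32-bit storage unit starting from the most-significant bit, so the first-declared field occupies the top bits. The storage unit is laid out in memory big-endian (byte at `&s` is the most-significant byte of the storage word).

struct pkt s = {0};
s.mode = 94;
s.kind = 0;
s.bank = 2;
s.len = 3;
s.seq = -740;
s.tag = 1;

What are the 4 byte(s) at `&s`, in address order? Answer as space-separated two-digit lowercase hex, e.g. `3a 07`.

2f 05 fa 39

mode:9 = 94 → 0x5e << 23 → word 0x2f000000
kind:3 = 0 → 0x0 << 20 → word 0x2f000000
bank:3 = 2 → 0x2 << 17 → word 0x2f040000
len:2 = 3 → 0x3 << 15 → word 0x2f058000
seq:14 = -740 → 0x3d1c << 1 → word 0x2f05fa38
tag:1 = 1 → 0x1 << 0 → word 0x2f05fa39
word = 0x2f05fa39 → big-endian bytes:
  [0]=0x2f  [1]=0x05  [2]=0xfa  [3]=0x39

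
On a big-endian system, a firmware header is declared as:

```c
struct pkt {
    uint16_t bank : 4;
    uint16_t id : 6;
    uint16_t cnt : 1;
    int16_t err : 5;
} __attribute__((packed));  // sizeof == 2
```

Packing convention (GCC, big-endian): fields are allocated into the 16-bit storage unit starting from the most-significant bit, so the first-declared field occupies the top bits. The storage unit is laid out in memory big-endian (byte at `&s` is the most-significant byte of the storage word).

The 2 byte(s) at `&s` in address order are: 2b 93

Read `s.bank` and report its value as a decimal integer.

[0]=0x2b [1]=0x93 (big-endian) → word 0x2b93
bank [12+:4] = (word>>12) & 0xf = 2  ←
id [6+:6] = (word>>6) & 0x3f = 46
cnt [5+:1] = (word>>5) & 0x1 = 0
err [0+:5] = (word>>0) & 0x1f = 19

2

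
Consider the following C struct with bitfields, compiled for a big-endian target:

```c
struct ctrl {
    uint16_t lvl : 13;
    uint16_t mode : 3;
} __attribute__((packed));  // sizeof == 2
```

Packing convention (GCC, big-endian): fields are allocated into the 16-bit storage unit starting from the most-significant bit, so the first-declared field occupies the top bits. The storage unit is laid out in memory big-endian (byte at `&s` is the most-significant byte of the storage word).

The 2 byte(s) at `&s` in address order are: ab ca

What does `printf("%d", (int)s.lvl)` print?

5497

[0]=0xab [1]=0xca (big-endian) → word 0xabca
lvl:13 @ bit 3 → (0xabca>>3)&0x1fff = 0x1579  ←
mode:3 @ bit 0 → (0xabca>>0)&0x7 = 0x2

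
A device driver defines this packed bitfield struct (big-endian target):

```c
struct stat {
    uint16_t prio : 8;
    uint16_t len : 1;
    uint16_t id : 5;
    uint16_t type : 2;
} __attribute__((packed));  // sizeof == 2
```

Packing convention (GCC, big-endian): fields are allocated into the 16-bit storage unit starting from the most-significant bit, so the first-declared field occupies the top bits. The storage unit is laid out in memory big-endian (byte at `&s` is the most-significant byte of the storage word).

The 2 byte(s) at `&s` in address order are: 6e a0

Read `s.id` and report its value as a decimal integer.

8

[0]=0x6e [1]=0xa0 (big-endian) → word 0x6ea0
prio [8+:8] = (word>>8) & 0xff = 110
len [7+:1] = (word>>7) & 0x1 = 1
id [2+:5] = (word>>2) & 0x1f = 8  ←
type [0+:2] = (word>>0) & 0x3 = 0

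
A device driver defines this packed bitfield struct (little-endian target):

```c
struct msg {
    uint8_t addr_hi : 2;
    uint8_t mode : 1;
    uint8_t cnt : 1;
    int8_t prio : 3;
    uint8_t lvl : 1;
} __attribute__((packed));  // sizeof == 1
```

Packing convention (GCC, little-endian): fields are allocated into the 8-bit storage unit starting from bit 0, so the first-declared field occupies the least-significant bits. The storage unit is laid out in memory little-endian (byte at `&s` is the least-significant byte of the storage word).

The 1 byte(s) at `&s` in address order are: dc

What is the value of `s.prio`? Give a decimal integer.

-3

[0]=0xdc (little-endian) → word 0xdc
addr_hi [0+:2] = (word>>0) & 0x3 = 0
mode [2+:1] = (word>>2) & 0x1 = 1
cnt [3+:1] = (word>>3) & 0x1 = 1
prio [4+:3] = (word>>4) & 0x7 = 5  ←
lvl [7+:1] = (word>>7) & 0x1 = 1
prio signed 3b, MSB=1: 5 - 8 = -3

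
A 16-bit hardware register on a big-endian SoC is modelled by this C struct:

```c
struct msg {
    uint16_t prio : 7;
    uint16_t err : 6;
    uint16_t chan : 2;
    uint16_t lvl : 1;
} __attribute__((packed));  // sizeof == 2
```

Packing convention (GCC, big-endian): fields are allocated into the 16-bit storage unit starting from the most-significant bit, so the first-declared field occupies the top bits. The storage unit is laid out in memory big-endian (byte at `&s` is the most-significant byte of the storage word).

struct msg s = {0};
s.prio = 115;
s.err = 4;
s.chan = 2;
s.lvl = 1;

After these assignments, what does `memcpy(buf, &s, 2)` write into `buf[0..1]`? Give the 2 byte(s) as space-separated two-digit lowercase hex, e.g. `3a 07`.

e6 25

prio (7b) val=115 bits=0x73 at bit 9: 0xe600
err (6b) val=4 bits=0x4 at bit 3: 0xe620
chan (2b) val=2 bits=0x2 at bit 1: 0xe624
lvl (1b) val=1 bits=0x1 at bit 0: 0xe625
word = 0xe625 → big-endian bytes:
  [0]=0xe6  [1]=0x25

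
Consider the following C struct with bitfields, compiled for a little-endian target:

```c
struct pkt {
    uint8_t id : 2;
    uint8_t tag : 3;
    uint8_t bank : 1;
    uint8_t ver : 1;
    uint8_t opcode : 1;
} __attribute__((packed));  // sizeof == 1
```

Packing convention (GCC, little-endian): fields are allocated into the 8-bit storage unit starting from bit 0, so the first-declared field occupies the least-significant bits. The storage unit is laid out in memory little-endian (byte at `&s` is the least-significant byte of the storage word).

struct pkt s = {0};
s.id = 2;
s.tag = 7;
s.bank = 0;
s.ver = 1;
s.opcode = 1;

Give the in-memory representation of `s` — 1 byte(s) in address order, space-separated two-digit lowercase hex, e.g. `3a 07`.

de

[0+:2] id=2 & 0x3 = 0x2; word=0x02
[2+:3] tag=7 & 0x7 = 0x7; word=0x1e
[5+:1] bank=0 & 0x1 = 0x0; word=0x1e
[6+:1] ver=1 & 0x1 = 0x1; word=0x5e
[7+:1] opcode=1 & 0x1 = 0x1; word=0xde
word = 0xde → little-endian bytes:
  [0]=0xde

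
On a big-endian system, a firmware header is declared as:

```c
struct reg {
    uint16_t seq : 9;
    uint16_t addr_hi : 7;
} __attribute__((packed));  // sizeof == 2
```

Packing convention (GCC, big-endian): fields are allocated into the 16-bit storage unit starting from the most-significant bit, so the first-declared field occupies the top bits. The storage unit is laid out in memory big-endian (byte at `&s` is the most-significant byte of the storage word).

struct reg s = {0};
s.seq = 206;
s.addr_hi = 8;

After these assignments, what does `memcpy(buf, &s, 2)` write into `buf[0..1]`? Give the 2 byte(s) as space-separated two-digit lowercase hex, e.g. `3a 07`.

67 08

seq:9 = 206 → 0xce << 7 → word 0x6700
addr_hi:7 = 8 → 0x8 << 0 → word 0x6708
word = 0x6708 → big-endian bytes:
  [0]=0x67  [1]=0x08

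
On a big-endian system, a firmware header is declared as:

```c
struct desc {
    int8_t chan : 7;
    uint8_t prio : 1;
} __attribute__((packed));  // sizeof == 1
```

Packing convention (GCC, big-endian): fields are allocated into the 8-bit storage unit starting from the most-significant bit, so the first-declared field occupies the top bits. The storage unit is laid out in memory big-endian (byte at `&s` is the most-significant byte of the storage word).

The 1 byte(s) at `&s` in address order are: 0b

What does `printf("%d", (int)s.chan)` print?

5

[0]=0x0b (big-endian) → word 0x0b
chan:7 @ bit 1 → (0x0b>>1)&0x7f = 0x5  ←
prio:1 @ bit 0 → (0x0b>>0)&0x1 = 0x1
chan signed 7b, MSB=0: value = 5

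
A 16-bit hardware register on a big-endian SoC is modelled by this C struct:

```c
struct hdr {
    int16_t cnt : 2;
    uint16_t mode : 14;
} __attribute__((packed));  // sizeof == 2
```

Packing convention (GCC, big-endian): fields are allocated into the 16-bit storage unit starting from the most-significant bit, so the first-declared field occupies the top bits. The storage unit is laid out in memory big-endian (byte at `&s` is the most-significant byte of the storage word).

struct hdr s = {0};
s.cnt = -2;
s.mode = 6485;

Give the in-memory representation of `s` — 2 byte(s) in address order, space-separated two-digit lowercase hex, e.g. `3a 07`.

cnt:2 = -2 → 0x2 << 14 → word 0x8000
mode:14 = 6485 → 0x1955 << 0 → word 0x9955
word = 0x9955 → big-endian bytes:
  [0]=0x99  [1]=0x55

99 55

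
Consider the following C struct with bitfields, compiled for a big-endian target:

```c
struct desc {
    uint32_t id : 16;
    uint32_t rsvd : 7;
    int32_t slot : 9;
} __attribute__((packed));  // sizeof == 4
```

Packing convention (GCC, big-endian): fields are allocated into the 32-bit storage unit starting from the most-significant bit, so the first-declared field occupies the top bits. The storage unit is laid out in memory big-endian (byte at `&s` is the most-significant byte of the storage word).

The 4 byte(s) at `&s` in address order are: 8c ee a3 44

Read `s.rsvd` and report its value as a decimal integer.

81

[0]=0x8c [1]=0xee [2]=0xa3 [3]=0x44 (big-endian) → word 0x8ceea344
id [16+:16] = (word>>16) & 0xffff = 36078
rsvd [9+:7] = (word>>9) & 0x7f = 81  ←
slot [0+:9] = (word>>0) & 0x1ff = 324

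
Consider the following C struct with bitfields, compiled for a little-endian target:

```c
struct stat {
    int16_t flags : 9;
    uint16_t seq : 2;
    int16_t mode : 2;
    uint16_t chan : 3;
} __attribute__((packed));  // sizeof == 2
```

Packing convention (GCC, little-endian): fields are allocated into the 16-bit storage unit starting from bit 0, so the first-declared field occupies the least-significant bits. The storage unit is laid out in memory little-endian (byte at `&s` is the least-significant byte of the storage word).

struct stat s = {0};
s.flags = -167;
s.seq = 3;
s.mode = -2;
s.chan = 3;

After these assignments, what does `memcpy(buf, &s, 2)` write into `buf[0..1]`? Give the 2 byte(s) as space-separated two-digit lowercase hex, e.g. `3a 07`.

59 77

flags (9b) val=-167 bits=0x159 at bit 0: 0x0159
seq (2b) val=3 bits=0x3 at bit 9: 0x0759
mode (2b) val=-2 bits=0x2 at bit 11: 0x1759
chan (3b) val=3 bits=0x3 at bit 13: 0x7759
word = 0x7759 → little-endian bytes:
  [0]=0x59  [1]=0x77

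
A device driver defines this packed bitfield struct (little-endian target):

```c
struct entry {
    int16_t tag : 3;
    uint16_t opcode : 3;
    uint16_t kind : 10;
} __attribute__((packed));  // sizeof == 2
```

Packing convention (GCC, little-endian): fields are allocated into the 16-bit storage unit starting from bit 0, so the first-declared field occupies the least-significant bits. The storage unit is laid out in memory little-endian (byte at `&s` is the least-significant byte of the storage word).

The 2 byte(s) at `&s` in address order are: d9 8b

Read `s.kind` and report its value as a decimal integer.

559

[0]=0xd9 [1]=0x8b (little-endian) → word 0x8bd9
tag [0+:3] = (word>>0) & 0x7 = 1
opcode [3+:3] = (word>>3) & 0x7 = 3
kind [6+:10] = (word>>6) & 0x3ff = 559  ←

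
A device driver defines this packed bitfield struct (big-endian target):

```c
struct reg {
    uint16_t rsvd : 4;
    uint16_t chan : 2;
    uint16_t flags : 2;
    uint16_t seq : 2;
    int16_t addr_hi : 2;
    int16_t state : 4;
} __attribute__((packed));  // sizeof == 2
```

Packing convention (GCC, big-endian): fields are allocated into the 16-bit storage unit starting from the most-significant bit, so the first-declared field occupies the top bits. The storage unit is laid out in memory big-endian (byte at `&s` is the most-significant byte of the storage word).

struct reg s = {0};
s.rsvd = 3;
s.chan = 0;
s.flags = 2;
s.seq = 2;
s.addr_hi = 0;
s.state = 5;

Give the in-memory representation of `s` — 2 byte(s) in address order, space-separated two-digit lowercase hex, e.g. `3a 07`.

32 85

rsvd (4b) val=3 bits=0x3 at bit 12: 0x3000
chan (2b) val=0 bits=0x0 at bit 10: 0x3000
flags (2b) val=2 bits=0x2 at bit 8: 0x3200
seq (2b) val=2 bits=0x2 at bit 6: 0x3280
addr_hi (2b) val=0 bits=0x0 at bit 4: 0x3280
state (4b) val=5 bits=0x5 at bit 0: 0x3285
word = 0x3285 → big-endian bytes:
  [0]=0x32  [1]=0x85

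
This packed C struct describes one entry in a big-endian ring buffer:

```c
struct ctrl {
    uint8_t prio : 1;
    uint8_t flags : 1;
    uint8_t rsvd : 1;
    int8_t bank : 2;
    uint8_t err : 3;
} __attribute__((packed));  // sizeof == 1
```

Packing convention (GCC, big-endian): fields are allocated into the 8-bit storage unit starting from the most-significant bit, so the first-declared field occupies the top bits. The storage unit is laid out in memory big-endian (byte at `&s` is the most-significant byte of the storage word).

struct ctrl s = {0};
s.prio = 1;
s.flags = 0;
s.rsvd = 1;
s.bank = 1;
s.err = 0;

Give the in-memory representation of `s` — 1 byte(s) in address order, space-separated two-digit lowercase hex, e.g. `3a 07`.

[7+:1] prio=1 & 0x1 = 0x1; word=0x80
[6+:1] flags=0 & 0x1 = 0x0; word=0x80
[5+:1] rsvd=1 & 0x1 = 0x1; word=0xa0
[3+:2] bank=1 & 0x3 = 0x1; word=0xa8
[0+:3] err=0 & 0x7 = 0x0; word=0xa8
word = 0xa8 → big-endian bytes:
  [0]=0xa8

a8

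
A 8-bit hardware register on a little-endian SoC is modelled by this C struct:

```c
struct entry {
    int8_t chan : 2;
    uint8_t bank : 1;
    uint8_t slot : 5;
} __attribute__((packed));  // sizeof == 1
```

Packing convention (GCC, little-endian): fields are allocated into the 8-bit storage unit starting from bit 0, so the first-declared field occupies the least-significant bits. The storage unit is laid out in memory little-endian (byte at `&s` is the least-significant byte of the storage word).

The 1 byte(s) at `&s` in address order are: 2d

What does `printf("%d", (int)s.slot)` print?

[0]=0x2d (little-endian) → word 0x2d
chan [0+:2] = (word>>0) & 0x3 = 1
bank [2+:1] = (word>>2) & 0x1 = 1
slot [3+:5] = (word>>3) & 0x1f = 5  ←

5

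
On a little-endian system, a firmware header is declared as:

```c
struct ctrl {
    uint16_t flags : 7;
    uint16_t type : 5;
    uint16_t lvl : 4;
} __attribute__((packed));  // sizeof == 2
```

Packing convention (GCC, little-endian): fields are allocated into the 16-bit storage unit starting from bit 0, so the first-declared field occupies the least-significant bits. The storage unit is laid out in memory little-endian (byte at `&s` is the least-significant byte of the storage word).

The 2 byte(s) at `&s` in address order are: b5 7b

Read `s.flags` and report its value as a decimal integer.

[0]=0xb5 [1]=0x7b (little-endian) → word 0x7bb5
flags [0+:7] = (word>>0) & 0x7f = 53  ←
type [7+:5] = (word>>7) & 0x1f = 23
lvl [12+:4] = (word>>12) & 0xf = 7

53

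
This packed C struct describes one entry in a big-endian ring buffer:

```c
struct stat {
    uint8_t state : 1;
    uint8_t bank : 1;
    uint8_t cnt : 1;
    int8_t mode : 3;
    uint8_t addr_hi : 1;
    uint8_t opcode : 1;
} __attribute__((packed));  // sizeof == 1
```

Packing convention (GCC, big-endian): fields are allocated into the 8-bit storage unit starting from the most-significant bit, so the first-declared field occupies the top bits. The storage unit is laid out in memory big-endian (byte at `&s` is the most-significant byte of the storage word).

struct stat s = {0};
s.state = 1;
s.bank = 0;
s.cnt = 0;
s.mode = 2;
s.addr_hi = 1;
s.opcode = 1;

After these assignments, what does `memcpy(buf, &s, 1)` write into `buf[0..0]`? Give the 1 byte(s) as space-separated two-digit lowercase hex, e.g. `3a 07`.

8b

[7+:1] state=1 & 0x1 = 0x1; word=0x80
[6+:1] bank=0 & 0x1 = 0x0; word=0x80
[5+:1] cnt=0 & 0x1 = 0x0; word=0x80
[2+:3] mode=2 & 0x7 = 0x2; word=0x88
[1+:1] addr_hi=1 & 0x1 = 0x1; word=0x8a
[0+:1] opcode=1 & 0x1 = 0x1; word=0x8b
word = 0x8b → big-endian bytes:
  [0]=0x8b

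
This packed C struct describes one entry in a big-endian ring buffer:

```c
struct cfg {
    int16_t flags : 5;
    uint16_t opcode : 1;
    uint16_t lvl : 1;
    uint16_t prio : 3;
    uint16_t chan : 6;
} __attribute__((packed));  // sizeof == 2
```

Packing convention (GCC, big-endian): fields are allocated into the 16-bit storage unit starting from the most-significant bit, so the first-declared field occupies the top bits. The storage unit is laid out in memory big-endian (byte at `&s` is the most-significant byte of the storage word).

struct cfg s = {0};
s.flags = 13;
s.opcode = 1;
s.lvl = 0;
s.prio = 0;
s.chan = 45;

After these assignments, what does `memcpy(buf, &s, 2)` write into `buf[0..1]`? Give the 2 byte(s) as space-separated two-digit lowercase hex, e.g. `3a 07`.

flags (5b) val=13 bits=0xd at bit 11: 0x6800
opcode (1b) val=1 bits=0x1 at bit 10: 0x6c00
lvl (1b) val=0 bits=0x0 at bit 9: 0x6c00
prio (3b) val=0 bits=0x0 at bit 6: 0x6c00
chan (6b) val=45 bits=0x2d at bit 0: 0x6c2d
word = 0x6c2d → big-endian bytes:
  [0]=0x6c  [1]=0x2d

6c 2d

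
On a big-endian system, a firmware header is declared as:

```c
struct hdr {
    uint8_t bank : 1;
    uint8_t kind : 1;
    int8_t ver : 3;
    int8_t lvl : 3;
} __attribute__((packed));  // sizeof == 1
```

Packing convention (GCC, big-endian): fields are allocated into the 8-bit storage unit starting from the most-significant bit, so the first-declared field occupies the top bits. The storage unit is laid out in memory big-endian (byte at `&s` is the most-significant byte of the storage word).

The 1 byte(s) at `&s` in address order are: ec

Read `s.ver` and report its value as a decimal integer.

-3

[0]=0xec (big-endian) → word 0xec
bank [7+:1] = (word>>7) & 0x1 = 1
kind [6+:1] = (word>>6) & 0x1 = 1
ver [3+:3] = (word>>3) & 0x7 = 5  ←
lvl [0+:3] = (word>>0) & 0x7 = 4
ver signed 3b, MSB=1: 5 - 8 = -3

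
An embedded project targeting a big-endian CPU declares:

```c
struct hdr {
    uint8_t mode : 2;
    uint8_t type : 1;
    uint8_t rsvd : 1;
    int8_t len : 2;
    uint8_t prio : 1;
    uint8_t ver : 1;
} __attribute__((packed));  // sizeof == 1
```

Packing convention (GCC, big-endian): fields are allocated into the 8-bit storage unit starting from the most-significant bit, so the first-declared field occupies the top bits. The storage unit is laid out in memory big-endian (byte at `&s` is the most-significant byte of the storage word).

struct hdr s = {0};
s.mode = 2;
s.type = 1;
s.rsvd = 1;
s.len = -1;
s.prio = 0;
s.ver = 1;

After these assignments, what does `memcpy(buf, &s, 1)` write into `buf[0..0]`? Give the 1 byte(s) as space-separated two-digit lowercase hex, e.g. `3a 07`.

mode:2 = 2 → 0x2 << 6 → word 0x80
type:1 = 1 → 0x1 << 5 → word 0xa0
rsvd:1 = 1 → 0x1 << 4 → word 0xb0
len:2 = -1 → 0x3 << 2 → word 0xbc
prio:1 = 0 → 0x0 << 1 → word 0xbc
ver:1 = 1 → 0x1 << 0 → word 0xbd
word = 0xbd → big-endian bytes:
  [0]=0xbd

bd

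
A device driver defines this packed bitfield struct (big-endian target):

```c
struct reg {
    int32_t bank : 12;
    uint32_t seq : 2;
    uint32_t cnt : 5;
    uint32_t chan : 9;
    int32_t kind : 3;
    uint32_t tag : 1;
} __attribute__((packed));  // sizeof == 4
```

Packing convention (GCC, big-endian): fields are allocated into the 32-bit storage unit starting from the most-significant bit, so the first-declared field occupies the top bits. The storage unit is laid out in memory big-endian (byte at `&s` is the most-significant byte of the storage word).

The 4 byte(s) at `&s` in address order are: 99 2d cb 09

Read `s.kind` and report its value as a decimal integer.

-4

[0]=0x99 [1]=0x2d [2]=0xcb [3]=0x09 (big-endian) → word 0x992dcb09
bank [20+:12] = (word>>20) & 0xfff = 2450
seq [18+:2] = (word>>18) & 0x3 = 3
cnt [13+:5] = (word>>13) & 0x1f = 14
chan [4+:9] = (word>>4) & 0x1ff = 176
kind [1+:3] = (word>>1) & 0x7 = 4  ←
tag [0+:1] = (word>>0) & 0x1 = 1
kind signed 3b, MSB=1: 4 - 8 = -4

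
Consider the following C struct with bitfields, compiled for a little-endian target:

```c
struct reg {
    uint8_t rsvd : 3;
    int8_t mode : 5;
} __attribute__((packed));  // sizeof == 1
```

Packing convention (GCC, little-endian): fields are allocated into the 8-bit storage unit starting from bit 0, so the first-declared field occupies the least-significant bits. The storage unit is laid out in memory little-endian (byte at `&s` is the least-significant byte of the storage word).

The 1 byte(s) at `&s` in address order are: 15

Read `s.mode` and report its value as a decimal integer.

2

[0]=0x15 (little-endian) → word 0x15
rsvd [0+:3] = (word>>0) & 0x7 = 5
mode [3+:5] = (word>>3) & 0x1f = 2  ←
mode signed 5b, MSB=0: value = 2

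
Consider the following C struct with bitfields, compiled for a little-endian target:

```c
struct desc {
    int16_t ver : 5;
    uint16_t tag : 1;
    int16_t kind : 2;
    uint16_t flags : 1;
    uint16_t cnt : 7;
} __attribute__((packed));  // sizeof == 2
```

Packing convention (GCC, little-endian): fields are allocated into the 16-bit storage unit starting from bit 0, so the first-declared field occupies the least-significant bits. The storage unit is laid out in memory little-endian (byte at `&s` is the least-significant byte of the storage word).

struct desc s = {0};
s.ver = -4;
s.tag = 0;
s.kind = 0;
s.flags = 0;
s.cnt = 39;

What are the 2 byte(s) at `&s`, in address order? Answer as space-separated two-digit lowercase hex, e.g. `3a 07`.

1c 4e

[0+:5] ver=-4 & 0x1f = 0x1c; word=0x001c
[5+:1] tag=0 & 0x1 = 0x0; word=0x001c
[6+:2] kind=0 & 0x3 = 0x0; word=0x001c
[8+:1] flags=0 & 0x1 = 0x0; word=0x001c
[9+:7] cnt=39 & 0x7f = 0x27; word=0x4e1c
word = 0x4e1c → little-endian bytes:
  [0]=0x1c  [1]=0x4e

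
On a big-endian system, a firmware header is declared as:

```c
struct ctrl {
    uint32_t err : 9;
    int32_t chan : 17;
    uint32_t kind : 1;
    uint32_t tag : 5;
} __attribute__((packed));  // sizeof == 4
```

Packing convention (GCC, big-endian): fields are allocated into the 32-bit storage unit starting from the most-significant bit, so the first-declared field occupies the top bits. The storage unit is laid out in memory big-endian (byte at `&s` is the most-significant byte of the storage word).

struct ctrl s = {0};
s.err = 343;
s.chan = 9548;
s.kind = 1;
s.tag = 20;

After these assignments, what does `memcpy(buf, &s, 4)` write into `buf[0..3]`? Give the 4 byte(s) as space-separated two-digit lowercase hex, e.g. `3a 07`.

err:9 = 343 → 0x157 << 23 → word 0xab800000
chan:17 = 9548 → 0x254c << 6 → word 0xab895300
kind:1 = 1 → 0x1 << 5 → word 0xab895320
tag:5 = 20 → 0x14 << 0 → word 0xab895334
word = 0xab895334 → big-endian bytes:
  [0]=0xab  [1]=0x89  [2]=0x53  [3]=0x34

ab 89 53 34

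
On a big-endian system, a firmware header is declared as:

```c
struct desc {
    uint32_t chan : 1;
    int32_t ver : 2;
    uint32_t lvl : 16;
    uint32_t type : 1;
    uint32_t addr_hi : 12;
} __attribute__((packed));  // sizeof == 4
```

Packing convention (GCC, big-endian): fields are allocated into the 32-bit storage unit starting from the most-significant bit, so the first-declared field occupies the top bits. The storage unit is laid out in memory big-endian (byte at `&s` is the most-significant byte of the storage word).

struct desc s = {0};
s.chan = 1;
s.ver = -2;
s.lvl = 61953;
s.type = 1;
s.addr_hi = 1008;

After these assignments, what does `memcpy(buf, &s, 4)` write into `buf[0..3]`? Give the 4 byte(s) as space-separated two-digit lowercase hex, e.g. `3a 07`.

de 40 33 f0

chan:1 = 1 → 0x1 << 31 → word 0x80000000
ver:2 = -2 → 0x2 << 29 → word 0xc0000000
lvl:16 = 61953 → 0xf201 << 13 → word 0xde402000
type:1 = 1 → 0x1 << 12 → word 0xde403000
addr_hi:12 = 1008 → 0x3f0 << 0 → word 0xde4033f0
word = 0xde4033f0 → big-endian bytes:
  [0]=0xde  [1]=0x40  [2]=0x33  [3]=0xf0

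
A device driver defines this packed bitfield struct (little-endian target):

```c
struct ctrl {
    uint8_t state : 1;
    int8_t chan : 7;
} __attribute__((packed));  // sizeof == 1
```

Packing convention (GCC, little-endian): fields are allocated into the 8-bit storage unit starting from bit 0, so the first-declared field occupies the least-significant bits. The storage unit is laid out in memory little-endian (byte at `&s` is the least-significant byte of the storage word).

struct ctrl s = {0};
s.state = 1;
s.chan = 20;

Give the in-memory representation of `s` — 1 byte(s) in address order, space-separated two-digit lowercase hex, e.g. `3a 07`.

[0+:1] state=1 & 0x1 = 0x1; word=0x01
[1+:7] chan=20 & 0x7f = 0x14; word=0x29
word = 0x29 → little-endian bytes:
  [0]=0x29

29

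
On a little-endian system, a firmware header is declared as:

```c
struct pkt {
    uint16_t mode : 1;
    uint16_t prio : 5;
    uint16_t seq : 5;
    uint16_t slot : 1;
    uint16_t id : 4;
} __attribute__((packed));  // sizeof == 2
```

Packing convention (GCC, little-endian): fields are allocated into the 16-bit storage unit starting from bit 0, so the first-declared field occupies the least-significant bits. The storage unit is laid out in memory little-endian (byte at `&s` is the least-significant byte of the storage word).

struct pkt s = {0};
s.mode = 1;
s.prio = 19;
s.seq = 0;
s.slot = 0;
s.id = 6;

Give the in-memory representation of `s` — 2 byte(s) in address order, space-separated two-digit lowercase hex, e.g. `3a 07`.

27 60

mode (1b) val=1 bits=0x1 at bit 0: 0x0001
prio (5b) val=19 bits=0x13 at bit 1: 0x0027
seq (5b) val=0 bits=0x0 at bit 6: 0x0027
slot (1b) val=0 bits=0x0 at bit 11: 0x0027
id (4b) val=6 bits=0x6 at bit 12: 0x6027
word = 0x6027 → little-endian bytes:
  [0]=0x27  [1]=0x60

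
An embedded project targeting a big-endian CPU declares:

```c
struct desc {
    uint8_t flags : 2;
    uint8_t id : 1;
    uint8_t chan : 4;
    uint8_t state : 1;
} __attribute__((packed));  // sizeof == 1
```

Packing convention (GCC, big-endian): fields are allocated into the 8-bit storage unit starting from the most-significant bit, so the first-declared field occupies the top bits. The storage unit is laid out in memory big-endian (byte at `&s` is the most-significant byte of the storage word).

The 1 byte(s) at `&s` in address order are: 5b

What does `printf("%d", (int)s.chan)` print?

13

[0]=0x5b (big-endian) → word 0x5b
flags:2 @ bit 6 → (0x5b>>6)&0x3 = 0x1
id:1 @ bit 5 → (0x5b>>5)&0x1 = 0x0
chan:4 @ bit 1 → (0x5b>>1)&0xf = 0xd  ←
state:1 @ bit 0 → (0x5b>>0)&0x1 = 0x1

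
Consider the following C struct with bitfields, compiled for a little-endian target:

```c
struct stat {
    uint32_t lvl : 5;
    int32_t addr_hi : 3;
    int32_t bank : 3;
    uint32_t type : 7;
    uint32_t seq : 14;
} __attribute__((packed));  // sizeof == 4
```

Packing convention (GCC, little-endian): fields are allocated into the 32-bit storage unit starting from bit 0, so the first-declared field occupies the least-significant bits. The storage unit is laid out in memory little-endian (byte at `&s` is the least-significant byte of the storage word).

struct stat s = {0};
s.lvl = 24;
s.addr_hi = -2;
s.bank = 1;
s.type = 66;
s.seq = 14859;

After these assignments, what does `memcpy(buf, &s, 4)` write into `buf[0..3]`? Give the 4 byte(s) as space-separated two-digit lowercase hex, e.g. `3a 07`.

d8 11 2e e8

[0+:5] lvl=24 & 0x1f = 0x18; word=0x00000018
[5+:3] addr_hi=-2 & 0x7 = 0x6; word=0x000000d8
[8+:3] bank=1 & 0x7 = 0x1; word=0x000001d8
[11+:7] type=66 & 0x7f = 0x42; word=0x000211d8
[18+:14] seq=14859 & 0x3fff = 0x3a0b; word=0xe82e11d8
word = 0xe82e11d8 → little-endian bytes:
  [0]=0xd8  [1]=0x11  [2]=0x2e  [3]=0xe8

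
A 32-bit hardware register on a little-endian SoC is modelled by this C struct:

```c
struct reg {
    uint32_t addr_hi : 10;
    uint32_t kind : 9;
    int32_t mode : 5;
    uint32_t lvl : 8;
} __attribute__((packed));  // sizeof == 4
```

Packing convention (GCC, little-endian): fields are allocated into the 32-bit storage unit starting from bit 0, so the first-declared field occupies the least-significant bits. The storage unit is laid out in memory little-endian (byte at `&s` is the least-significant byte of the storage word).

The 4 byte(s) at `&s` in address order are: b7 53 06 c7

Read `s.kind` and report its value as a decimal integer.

404

[0]=0xb7 [1]=0x53 [2]=0x06 [3]=0xc7 (little-endian) → word 0xc70653b7
addr_hi:10 @ bit 0 → (0xc70653b7>>0)&0x3ff = 0x3b7
kind:9 @ bit 10 → (0xc70653b7>>10)&0x1ff = 0x194  ←
mode:5 @ bit 19 → (0xc70653b7>>19)&0x1f = 0x0
lvl:8 @ bit 24 → (0xc70653b7>>24)&0xff = 0xc7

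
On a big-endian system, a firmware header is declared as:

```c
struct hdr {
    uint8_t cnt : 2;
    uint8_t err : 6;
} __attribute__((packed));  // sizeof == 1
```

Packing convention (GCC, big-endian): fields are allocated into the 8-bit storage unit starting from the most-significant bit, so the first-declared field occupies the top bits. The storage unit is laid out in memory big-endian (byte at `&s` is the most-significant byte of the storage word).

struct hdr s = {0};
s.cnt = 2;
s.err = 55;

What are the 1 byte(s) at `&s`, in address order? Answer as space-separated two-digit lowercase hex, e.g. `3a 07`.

[6+:2] cnt=2 & 0x3 = 0x2; word=0x80
[0+:6] err=55 & 0x3f = 0x37; word=0xb7
word = 0xb7 → big-endian bytes:
  [0]=0xb7

b7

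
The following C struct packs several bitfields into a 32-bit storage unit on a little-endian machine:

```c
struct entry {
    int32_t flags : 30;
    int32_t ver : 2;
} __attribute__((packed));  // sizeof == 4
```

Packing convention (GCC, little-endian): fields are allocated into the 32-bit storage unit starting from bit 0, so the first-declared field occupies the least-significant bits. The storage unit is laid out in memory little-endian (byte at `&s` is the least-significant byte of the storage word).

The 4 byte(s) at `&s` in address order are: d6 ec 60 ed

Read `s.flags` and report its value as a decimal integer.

-312415018

[0]=0xd6 [1]=0xec [2]=0x60 [3]=0xed (little-endian) → word 0xed60ecd6
flags [0+:30] = (word>>0) & 0x3fffffff = 761326806  ←
ver [30+:2] = (word>>30) & 0x3 = 3
flags signed 30b, MSB=1: 761326806 - 1073741824 = -312415018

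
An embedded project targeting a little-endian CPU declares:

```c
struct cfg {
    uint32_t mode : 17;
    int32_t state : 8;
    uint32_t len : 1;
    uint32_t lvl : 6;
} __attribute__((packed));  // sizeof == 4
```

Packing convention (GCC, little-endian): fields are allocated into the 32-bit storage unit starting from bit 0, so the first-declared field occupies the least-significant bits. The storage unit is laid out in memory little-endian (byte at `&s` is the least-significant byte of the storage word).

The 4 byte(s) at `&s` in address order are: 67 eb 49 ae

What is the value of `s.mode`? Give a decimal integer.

[0]=0x67 [1]=0xeb [2]=0x49 [3]=0xae (little-endian) → word 0xae49eb67
mode [0+:17] = (word>>0) & 0x1ffff = 125799  ←
state [17+:8] = (word>>17) & 0xff = 36
len [25+:1] = (word>>25) & 0x1 = 1
lvl [26+:6] = (word>>26) & 0x3f = 43

125799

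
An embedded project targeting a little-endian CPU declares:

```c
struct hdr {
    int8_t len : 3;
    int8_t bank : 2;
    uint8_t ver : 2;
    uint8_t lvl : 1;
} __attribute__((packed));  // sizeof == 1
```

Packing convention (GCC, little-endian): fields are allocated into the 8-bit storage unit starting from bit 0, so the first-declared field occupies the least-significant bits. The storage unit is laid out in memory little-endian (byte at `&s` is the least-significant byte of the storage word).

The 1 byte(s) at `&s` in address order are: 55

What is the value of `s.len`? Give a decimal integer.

[0]=0x55 (little-endian) → word 0x55
len:3 @ bit 0 → (0x55>>0)&0x7 = 0x5  ←
bank:2 @ bit 3 → (0x55>>3)&0x3 = 0x2
ver:2 @ bit 5 → (0x55>>5)&0x3 = 0x2
lvl:1 @ bit 7 → (0x55>>7)&0x1 = 0x0
len signed 3b, MSB=1: 5 - 8 = -3

-3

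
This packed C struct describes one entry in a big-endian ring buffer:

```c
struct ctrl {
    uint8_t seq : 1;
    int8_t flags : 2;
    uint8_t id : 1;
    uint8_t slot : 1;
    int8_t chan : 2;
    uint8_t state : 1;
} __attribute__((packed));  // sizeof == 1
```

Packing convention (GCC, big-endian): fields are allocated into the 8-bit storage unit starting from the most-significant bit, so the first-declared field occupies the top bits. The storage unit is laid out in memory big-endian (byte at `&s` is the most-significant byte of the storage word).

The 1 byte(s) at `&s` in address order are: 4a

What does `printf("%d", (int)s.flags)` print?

-2

[0]=0x4a (big-endian) → word 0x4a
seq:1 @ bit 7 → (0x4a>>7)&0x1 = 0x0
flags:2 @ bit 5 → (0x4a>>5)&0x3 = 0x2  ←
id:1 @ bit 4 → (0x4a>>4)&0x1 = 0x0
slot:1 @ bit 3 → (0x4a>>3)&0x1 = 0x1
chan:2 @ bit 1 → (0x4a>>1)&0x3 = 0x1
state:1 @ bit 0 → (0x4a>>0)&0x1 = 0x0
flags signed 2b, MSB=1: 2 - 4 = -2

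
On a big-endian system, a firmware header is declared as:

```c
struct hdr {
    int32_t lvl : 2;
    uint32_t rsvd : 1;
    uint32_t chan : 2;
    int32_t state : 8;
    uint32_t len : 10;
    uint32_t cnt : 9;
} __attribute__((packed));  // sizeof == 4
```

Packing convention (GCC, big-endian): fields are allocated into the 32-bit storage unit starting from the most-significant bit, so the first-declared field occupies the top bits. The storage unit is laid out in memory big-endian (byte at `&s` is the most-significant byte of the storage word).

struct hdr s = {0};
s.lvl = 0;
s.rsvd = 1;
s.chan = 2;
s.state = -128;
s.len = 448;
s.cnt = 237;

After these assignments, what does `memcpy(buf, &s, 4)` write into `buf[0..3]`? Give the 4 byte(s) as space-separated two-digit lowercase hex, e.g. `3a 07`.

34 03 80 ed

lvl:2 = 0 → 0x0 << 30 → word 0x00000000
rsvd:1 = 1 → 0x1 << 29 → word 0x20000000
chan:2 = 2 → 0x2 << 27 → word 0x30000000
state:8 = -128 → 0x80 << 19 → word 0x34000000
len:10 = 448 → 0x1c0 << 9 → word 0x34038000
cnt:9 = 237 → 0xed << 0 → word 0x340380ed
word = 0x340380ed → big-endian bytes:
  [0]=0x34  [1]=0x03  [2]=0x80  [3]=0xed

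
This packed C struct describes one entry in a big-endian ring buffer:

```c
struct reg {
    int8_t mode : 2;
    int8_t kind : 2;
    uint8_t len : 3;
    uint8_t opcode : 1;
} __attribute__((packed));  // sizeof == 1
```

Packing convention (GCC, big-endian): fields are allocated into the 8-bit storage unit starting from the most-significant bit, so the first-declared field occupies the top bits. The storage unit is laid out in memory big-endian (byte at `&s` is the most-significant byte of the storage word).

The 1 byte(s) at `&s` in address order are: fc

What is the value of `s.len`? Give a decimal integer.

6

[0]=0xfc (big-endian) → word 0xfc
mode:2 @ bit 6 → (0xfc>>6)&0x3 = 0x3
kind:2 @ bit 4 → (0xfc>>4)&0x3 = 0x3
len:3 @ bit 1 → (0xfc>>1)&0x7 = 0x6  ←
opcode:1 @ bit 0 → (0xfc>>0)&0x1 = 0x0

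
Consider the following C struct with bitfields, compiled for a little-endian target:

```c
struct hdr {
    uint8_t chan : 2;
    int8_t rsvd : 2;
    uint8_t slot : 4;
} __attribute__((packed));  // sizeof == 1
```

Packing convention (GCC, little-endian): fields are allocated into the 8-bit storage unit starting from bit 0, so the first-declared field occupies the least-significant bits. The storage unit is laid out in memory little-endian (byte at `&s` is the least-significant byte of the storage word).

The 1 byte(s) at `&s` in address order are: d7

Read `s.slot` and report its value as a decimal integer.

[0]=0xd7 (little-endian) → word 0xd7
chan [0+:2] = (word>>0) & 0x3 = 3
rsvd [2+:2] = (word>>2) & 0x3 = 1
slot [4+:4] = (word>>4) & 0xf = 13  ←

13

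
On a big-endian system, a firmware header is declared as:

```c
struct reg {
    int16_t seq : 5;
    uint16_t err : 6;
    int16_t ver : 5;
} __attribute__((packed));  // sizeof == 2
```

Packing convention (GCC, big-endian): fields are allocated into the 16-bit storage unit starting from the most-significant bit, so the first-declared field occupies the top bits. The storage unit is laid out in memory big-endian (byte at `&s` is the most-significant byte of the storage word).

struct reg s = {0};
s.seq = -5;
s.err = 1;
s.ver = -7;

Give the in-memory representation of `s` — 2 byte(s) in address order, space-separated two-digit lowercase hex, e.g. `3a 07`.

seq:5 = -5 → 0x1b << 11 → word 0xd800
err:6 = 1 → 0x1 << 5 → word 0xd820
ver:5 = -7 → 0x19 << 0 → word 0xd839
word = 0xd839 → big-endian bytes:
  [0]=0xd8  [1]=0x39

d8 39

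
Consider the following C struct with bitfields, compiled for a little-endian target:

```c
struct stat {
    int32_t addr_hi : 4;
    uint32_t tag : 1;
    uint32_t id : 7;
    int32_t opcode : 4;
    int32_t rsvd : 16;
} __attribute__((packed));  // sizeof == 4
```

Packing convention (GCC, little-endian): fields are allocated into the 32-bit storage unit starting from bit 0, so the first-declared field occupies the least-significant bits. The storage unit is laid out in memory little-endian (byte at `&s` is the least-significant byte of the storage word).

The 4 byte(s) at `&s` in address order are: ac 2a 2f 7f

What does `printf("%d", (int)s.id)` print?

[0]=0xac [1]=0x2a [2]=0x2f [3]=0x7f (little-endian) → word 0x7f2f2aac
addr_hi [0+:4] = (word>>0) & 0xf = 12
tag [4+:1] = (word>>4) & 0x1 = 0
id [5+:7] = (word>>5) & 0x7f = 85  ←
opcode [12+:4] = (word>>12) & 0xf = 2
rsvd [16+:16] = (word>>16) & 0xffff = 32559

85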